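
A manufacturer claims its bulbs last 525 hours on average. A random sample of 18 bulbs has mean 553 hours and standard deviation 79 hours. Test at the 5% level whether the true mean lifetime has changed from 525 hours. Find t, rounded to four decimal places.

H0: μ = 525; H1: μ ≠ 525 (one-sample t-test, two-sided).
t = (x̄ − μ₀)/(s/√n) = (553 − 525)/(79/√18) = 1.5037
df = n − 1 = 17
Two-sided p-value ≈ 0.151
Since p ≈ 0.151 > α = 0.05, fail to reject H0; the evidence is not statistically significant.

1.5037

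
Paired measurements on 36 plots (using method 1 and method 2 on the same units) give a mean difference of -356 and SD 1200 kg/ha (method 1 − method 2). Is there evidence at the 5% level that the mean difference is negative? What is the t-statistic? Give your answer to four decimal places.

H0: μ_d = 0; H1: μ_d < 0 (paired t-test on the differences, left-tailed).
t = d̄/(s_d/√n) = -356/(1200/√36) = -1.7800
df = n − 1 = 35
p-value = P(T ≤ -1.7800) ≈ 0.0419
Since p ≈ 0.0419 < α = 0.05, reject H0; the evidence is statistically significant.

-1.7800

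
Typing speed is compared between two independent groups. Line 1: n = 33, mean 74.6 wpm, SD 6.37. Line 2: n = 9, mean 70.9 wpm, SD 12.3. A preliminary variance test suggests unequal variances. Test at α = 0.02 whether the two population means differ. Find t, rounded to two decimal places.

0.87

Let group 1 = line 1, group 2 = line 2. H0: μ_1 = μ_2; H1: μ_1 ≠ μ_2 (Welch's two-sample t-test, two-sided).
t = (x̄_1 − x̄_2)/√(s_1²/n_1 + s_2²/n_2) = (74.6 − 70.9)/√(6.37²/33 + 12.3²/9) = 0.87
Welch–Satterthwaite df ≈ 9.20
Two-sided p-value ≈ 0.4058
Since p ≈ 0.4058 > α = 0.02, fail to reject H0; the evidence is not statistically significant.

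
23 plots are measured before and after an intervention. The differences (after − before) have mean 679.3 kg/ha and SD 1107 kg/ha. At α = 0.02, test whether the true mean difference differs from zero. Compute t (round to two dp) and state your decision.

t = 2.94; reject H0

H0: μ_d = 0; H1: μ_d ≠ 0 (paired t-test on the differences, two-sided).
t = d̄/(s_d/√n) = 679.3/(1107/√23) = 2.94
df = n − 1 = 22
Two-sided p-value ≈ 0.0075
Since p ≈ 0.0075 < α = 0.02, reject H0; the evidence is statistically significant.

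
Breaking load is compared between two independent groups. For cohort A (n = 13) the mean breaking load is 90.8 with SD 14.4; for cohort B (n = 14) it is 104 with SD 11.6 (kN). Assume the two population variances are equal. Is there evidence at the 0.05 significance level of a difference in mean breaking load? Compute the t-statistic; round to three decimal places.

-2.632

Let group 1 = cohort A, group 2 = cohort B. H0: μ_1 = μ_2; H1: μ_1 ≠ μ_2 (two-sample pooled-variance t-test, two-sided).
s_p² = [(13−1)·14.4² + (14−1)·11.6²]/(13+14−2) = 169.504
t = (90.8 − 104)/√[169.504·(1/13 + 1/14)] = -2.632
df = n₁ + n₂ − 2 = 25
Two-sided p-value ≈ 0.014
Since p ≈ 0.014 < α = 0.05, reject H0; the data support H1.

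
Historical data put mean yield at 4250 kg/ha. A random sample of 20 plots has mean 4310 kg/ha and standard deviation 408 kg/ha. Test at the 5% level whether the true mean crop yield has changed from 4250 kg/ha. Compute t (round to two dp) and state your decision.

t = 0.66; fail to reject H0

H0: μ = 4250; H1: μ ≠ 4250 (one-sample t-test, two-sided).
t = (x̄ − μ₀)/(s/√n) = (4310 − 4250)/(408/√20) = 0.66
df = n − 1 = 19
Two-sided p-value ≈ 0.519
Since p ≈ 0.519 > α = 0.05, fail to reject H0; the data do not provide sufficient evidence against H0.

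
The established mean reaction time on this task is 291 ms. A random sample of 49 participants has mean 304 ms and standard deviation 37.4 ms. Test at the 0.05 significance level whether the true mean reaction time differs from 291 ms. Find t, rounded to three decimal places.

2.433

H0: μ = 291; H1: μ ≠ 291 (one-sample t-test, two-sided).
t = (x̄ − μ₀)/(s/√n) = (304 − 291)/(37.4/√49) = 2.433
df = n − 1 = 48
Two-sided p-value ≈ 0.019
Since p ≈ 0.019 < α = 0.05, reject H0; the data support H1.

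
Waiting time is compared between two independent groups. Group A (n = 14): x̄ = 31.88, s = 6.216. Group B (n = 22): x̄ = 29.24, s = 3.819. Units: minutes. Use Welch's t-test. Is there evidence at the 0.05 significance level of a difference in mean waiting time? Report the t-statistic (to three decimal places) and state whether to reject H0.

t = 1.427; fail to reject H0

Let group 1 = group A, group 2 = group B. H0: μ_1 = μ_2; H1: μ_1 ≠ μ_2 (Welch's two-sample t-test, two-sided).
t = (x̄_1 − x̄_2)/√(s_1²/n_1 + s_2²/n_2) = (31.88 − 29.24)/√(6.216²/14 + 3.819²/22) = 1.427
Welch–Satterthwaite df ≈ 19.31
Two-sided p-value ≈ 0.1696
Since p ≈ 0.1696 > α = 0.05, fail to reject H0; the evidence is not statistically significant.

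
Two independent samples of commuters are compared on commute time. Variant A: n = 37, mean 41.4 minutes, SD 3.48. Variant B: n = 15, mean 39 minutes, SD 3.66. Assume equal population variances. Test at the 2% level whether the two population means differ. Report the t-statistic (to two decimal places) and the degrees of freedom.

t = 2.22, df = 50

Let group 1 = variant A, group 2 = variant B. H0: μ_1 = μ_2; H1: μ_1 ≠ μ_2 (two-sample pooled-variance t-test, two-sided).
s_p² = [(37−1)·3.48² + (15−1)·3.66²]/(37+15−2) = 12.4703
t = (41.4 − 39)/√[12.4703·(1/37 + 1/15)] = 2.22
df = n₁ + n₂ − 2 = 50
Two-sided p-value ≈ 0.031
Since p ≈ 0.031 > α = 0.02, fail to reject H0; the data do not provide sufficient evidence against H0.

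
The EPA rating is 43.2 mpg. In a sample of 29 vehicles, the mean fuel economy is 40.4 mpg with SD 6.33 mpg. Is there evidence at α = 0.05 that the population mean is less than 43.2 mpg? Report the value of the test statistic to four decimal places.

-2.3821

H0: μ = 43.2; H1: μ < 43.2 (one-sample t-test, left-tailed).
t = (x̄ − μ₀)/(s/√n) = (40.4 − 43.2)/(6.33/√29) = -2.3821
df = n − 1 = 28
p-value = P(T ≤ -2.3821) ≈ 0.0121
Since p ≈ 0.0121 < α = 0.05, reject H0; the evidence is statistically significant.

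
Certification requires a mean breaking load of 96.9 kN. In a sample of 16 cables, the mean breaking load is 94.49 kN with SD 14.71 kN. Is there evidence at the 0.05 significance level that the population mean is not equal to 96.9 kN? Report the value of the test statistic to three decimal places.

-0.655

H0: μ = 96.9; H1: μ ≠ 96.9 (one-sample t-test, two-sided).
t = (x̄ − μ₀)/(s/√n) = (94.49 − 96.9)/(14.71/√16) = -0.655
df = n − 1 = 15
Two-sided p-value ≈ 0.522
Since p ≈ 0.522 > α = 0.05, fail to reject H0; the evidence is not statistically significant.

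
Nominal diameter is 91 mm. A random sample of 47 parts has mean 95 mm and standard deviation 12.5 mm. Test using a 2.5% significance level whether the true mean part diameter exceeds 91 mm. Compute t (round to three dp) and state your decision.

H0: μ = 91; H1: μ > 91 (one-sample t-test, right-tailed).
t = (x̄ − μ₀)/(s/√n) = (95 − 91)/(12.5/√47) = 2.194
df = n − 1 = 46
p-value = P(T ≥ 2.194) ≈ 0.0167
Since p ≈ 0.0167 < α = 0.025, reject H0; the data support H1.

t = 2.194; reject H0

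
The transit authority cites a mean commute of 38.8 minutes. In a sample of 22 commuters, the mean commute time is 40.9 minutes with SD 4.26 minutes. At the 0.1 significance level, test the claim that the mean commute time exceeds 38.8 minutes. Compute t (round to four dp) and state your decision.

H0: μ = 38.8; H1: μ > 38.8 (one-sample t-test, right-tailed).
t = (x̄ − μ₀)/(s/√n) = (40.9 − 38.8)/(4.26/√22) = 2.3122
df = n − 1 = 21
p-value = P(T ≥ 2.3122) ≈ 0.0155
Since p ≈ 0.0155 < α = 0.1, reject H0; the evidence is statistically significant.

t = 2.3122; reject H0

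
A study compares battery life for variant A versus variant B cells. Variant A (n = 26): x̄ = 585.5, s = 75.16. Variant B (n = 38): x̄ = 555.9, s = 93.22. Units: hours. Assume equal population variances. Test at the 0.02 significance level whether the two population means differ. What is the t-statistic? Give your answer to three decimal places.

1.346

Let group 1 = variant A, group 2 = variant B. H0: μ_1 = μ_2; H1: μ_1 ≠ μ_2 (two-sample pooled-variance t-test, two-sided).
s_p² = [(26−1)·75.16² + (38−1)·93.22²]/(26+38−2) = 7463.78
t = (585.5 − 555.9)/√[7463.78·(1/26 + 1/38)] = 1.346
df = n₁ + n₂ − 2 = 62
Two-sided p-value ≈ 0.183
Since p ≈ 0.183 > α = 0.02, fail to reject H0; the data do not provide sufficient evidence against H0.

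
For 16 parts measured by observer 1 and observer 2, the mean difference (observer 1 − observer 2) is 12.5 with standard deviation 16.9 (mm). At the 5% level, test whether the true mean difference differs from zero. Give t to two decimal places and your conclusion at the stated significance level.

t = 2.96; reject H0

H0: μ_d = 0; H1: μ_d ≠ 0 (paired t-test on the differences, two-sided).
t = d̄/(s_d/√n) = 12.5/(16.9/√16) = 2.96
df = n − 1 = 15
Two-sided p-value ≈ 0.0098
Since p ≈ 0.0098 < α = 0.05, reject H0; the evidence is statistically significant.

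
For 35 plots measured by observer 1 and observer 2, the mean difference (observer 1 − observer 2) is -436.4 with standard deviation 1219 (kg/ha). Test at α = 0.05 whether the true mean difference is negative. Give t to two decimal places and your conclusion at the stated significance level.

H0: μ_d = 0; H1: μ_d < 0 (paired t-test on the differences, left-tailed).
t = d̄/(s_d/√n) = -436.4/(1219/√35) = -2.12
df = n − 1 = 34
p-value = P(T ≤ -2.12) ≈ 0.021
Since p ≈ 0.021 < α = 0.05, reject H0; the data support H1.

t = -2.12; reject H0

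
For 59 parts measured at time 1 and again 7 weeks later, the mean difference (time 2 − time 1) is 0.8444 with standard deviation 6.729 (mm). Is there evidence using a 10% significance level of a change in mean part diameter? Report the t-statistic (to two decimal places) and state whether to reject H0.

H0: μ_d = 0; H1: μ_d ≠ 0 (paired t-test on the differences, two-sided).
t = d̄/(s_d/√n) = 0.8444/(6.729/√59) = 0.96
df = n − 1 = 58
Two-sided p-value ≈ 0.3391
Since p ≈ 0.3391 > α = 0.1, fail to reject H0; the evidence is not statistically significant.

t = 0.96; fail to reject H0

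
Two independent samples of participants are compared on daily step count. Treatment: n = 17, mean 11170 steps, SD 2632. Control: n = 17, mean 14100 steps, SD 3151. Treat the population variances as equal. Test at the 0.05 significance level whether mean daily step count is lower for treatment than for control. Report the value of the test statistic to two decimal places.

-2.94

Let group 1 = treatment, group 2 = control. H0: μ_1 = μ_2; H1: μ_1 < μ_2 (two-sample pooled-variance t-test, left-tailed).
s_p² = [(17−1)·2632² + (17−1)·3151²]/(17+17−2) = 8428110
t = (11170 − 14100)/√[8428110·(1/17 + 1/17)] = -2.94
df = n₁ + n₂ − 2 = 32
p-value = P(T ≤ -2.94) ≈ 0.003
Since p ≈ 0.003 < α = 0.05, reject H0; the evidence is statistically significant.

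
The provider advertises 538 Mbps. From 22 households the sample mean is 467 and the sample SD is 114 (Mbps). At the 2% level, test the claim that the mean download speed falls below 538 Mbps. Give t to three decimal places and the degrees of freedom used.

t = -2.921, df = 21

H0: μ = 538; H1: μ < 538 (one-sample t-test, left-tailed).
t = (x̄ − μ₀)/(s/√n) = (467 − 538)/(114/√22) = -2.921
df = n − 1 = 21
p-value = P(T ≤ -2.921) ≈ 0.004
Since p ≈ 0.004 < α = 0.02, reject H0; the evidence is statistically significant.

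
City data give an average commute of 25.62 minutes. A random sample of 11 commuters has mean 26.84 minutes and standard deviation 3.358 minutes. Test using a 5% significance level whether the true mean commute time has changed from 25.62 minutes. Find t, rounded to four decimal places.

H0: μ = 25.62; H1: μ ≠ 25.62 (one-sample t-test, two-sided).
t = (x̄ − μ₀)/(s/√n) = (26.84 − 25.62)/(3.358/√11) = 1.2050
df = n − 1 = 10
Two-sided p-value ≈ 0.256
Since p ≈ 0.256 > α = 0.05, fail to reject H0; the data do not provide sufficient evidence against H0.

1.2050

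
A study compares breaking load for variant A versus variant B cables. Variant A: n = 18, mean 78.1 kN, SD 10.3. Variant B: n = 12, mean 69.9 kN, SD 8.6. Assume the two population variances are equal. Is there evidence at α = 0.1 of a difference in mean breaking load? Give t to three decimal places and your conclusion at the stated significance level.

t = 2.276; reject H0

Let group 1 = variant A, group 2 = variant B. H0: μ_1 = μ_2; H1: μ_1 ≠ μ_2 (two-sample pooled-variance t-test, two-sided).
s_p² = [(18−1)·10.3² + (12−1)·8.6²]/(18+12−2) = 93.4675
t = (78.1 − 69.9)/√[93.4675·(1/18 + 1/12)] = 2.276
df = n₁ + n₂ − 2 = 28
Two-sided p-value ≈ 0.031
Since p ≈ 0.031 < α = 0.1, reject H0; the data support H1.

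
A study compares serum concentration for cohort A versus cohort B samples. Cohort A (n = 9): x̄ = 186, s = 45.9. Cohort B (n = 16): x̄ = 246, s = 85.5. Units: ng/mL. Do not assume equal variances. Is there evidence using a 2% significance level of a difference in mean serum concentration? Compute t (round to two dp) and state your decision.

Let group 1 = cohort A, group 2 = cohort B. H0: μ_1 = μ_2; H1: μ_1 ≠ μ_2 (Welch's two-sample t-test, two-sided).
t = (x̄_1 − x̄_2)/√(s_1²/n_1 + s_2²/n_2) = (186 − 246)/√(45.9²/9 + 85.5²/16) = -2.28
Welch–Satterthwaite df ≈ 22.99
Two-sided p-value ≈ 0.032
Since p ≈ 0.032 > α = 0.02, fail to reject H0; the evidence is not statistically significant.

t = -2.28; fail to reject H0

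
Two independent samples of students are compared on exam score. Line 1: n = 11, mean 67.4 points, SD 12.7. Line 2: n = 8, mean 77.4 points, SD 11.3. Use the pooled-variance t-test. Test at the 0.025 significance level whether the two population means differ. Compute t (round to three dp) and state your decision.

Let group 1 = line 1, group 2 = line 2. H0: μ_1 = μ_2; H1: μ_1 ≠ μ_2 (two-sample pooled-variance t-test, two-sided).
s_p² = [(11−1)·12.7² + (8−1)·11.3²]/(11+8−2) = 147.455
t = (67.4 − 77.4)/√[147.455·(1/11 + 1/8)] = -1.772
df = n₁ + n₂ − 2 = 17
Two-sided p-value ≈ 0.0943
Since p ≈ 0.0943 > α = 0.025, fail to reject H0; the data do not provide sufficient evidence against H0.

t = -1.772; fail to reject H0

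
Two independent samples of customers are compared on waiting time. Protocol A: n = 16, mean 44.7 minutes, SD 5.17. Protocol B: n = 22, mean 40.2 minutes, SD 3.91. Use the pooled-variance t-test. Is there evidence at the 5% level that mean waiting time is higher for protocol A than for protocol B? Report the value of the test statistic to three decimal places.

Let group 1 = protocol A, group 2 = protocol B. H0: μ_1 = μ_2; H1: μ_1 > μ_2 (two-sample pooled-variance t-test, right-tailed).
s_p² = [(16−1)·5.17² + (22−1)·3.91²]/(16+22−2) = 20.0551
t = (44.7 − 40.2)/√[20.0551·(1/16 + 1/22)] = 3.058
df = n₁ + n₂ − 2 = 36
p-value = P(T ≥ 3.058) ≈ 0.0021
Since p ≈ 0.0021 < α = 0.05, reject H0; the evidence is statistically significant.

3.058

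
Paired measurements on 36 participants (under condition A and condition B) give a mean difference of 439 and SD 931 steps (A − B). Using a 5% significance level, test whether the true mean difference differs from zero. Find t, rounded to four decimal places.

2.8292

H0: μ_d = 0; H1: μ_d ≠ 0 (paired t-test on the differences, two-sided).
t = d̄/(s_d/√n) = 439/(931/√36) = 2.8292
df = n − 1 = 35
Two-sided p-value ≈ 0.0077
Since p ≈ 0.0077 < α = 0.05, reject H0; the data support H1.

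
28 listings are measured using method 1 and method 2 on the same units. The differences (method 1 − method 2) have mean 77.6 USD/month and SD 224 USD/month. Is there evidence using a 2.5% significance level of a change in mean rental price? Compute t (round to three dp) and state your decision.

H0: μ_d = 0; H1: μ_d ≠ 0 (paired t-test on the differences, two-sided).
t = d̄/(s_d/√n) = 77.6/(224/√28) = 1.833
df = n − 1 = 27
Two-sided p-value ≈ 0.078
Since p ≈ 0.078 > α = 0.025, fail to reject H0; the data do not provide sufficient evidence against H0.

t = 1.833; fail to reject H0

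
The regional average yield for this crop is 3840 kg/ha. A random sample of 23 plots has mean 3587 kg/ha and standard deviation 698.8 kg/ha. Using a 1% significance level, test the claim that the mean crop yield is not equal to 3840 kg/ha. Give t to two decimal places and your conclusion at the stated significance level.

t = -1.74; fail to reject H0

H0: μ = 3840; H1: μ ≠ 3840 (one-sample t-test, two-sided).
t = (x̄ − μ₀)/(s/√n) = (3587 − 3840)/(698.8/√23) = -1.74
df = n − 1 = 22
Two-sided p-value ≈ 0.096
Since p ≈ 0.096 > α = 0.01, fail to reject H0; the data do not provide sufficient evidence against H0.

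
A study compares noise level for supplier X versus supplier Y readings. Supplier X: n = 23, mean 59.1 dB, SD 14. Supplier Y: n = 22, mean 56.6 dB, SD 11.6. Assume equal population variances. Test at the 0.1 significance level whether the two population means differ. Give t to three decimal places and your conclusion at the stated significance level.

Let group 1 = supplier X, group 2 = supplier Y. H0: μ_1 = μ_2; H1: μ_1 ≠ μ_2 (two-sample pooled-variance t-test, two-sided).
s_p² = [(23−1)·14² + (22−1)·11.6²]/(23+22−2) = 165.994
t = (59.1 − 56.6)/√[165.994·(1/23 + 1/22)] = 0.651
df = n₁ + n₂ − 2 = 43
Two-sided p-value ≈ 0.519
Since p ≈ 0.519 > α = 0.1, fail to reject H0; the evidence is not statistically significant.

t = 0.651; fail to reject H0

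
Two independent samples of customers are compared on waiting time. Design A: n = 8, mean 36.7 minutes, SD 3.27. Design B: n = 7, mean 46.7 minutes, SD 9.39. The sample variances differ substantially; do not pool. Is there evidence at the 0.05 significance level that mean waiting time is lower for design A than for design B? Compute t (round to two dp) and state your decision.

Let group 1 = design A, group 2 = design B. H0: μ_1 = μ_2; H1: μ_1 < μ_2 (Welch's two-sample t-test, left-tailed).
t = (x̄_1 − x̄_2)/√(s_1²/n_1 + s_2²/n_2) = (36.7 − 46.7)/√(3.27²/8 + 9.39²/7) = -2.68
Welch–Satterthwaite df ≈ 7.27
p-value = P(T ≤ -2.68) ≈ 0.0152
Since p ≈ 0.0152 < α = 0.05, reject H0; the evidence is statistically significant.

t = -2.68; reject H0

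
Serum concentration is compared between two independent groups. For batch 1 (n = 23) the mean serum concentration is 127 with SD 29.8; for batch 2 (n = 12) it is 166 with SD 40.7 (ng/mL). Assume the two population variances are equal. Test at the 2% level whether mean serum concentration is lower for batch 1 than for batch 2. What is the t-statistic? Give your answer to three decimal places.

-3.238

Let group 1 = batch 1, group 2 = batch 2. H0: μ_1 = μ_2; H1: μ_1 < μ_2 (two-sample pooled-variance t-test, left-tailed).
s_p² = [(23−1)·29.8² + (12−1)·40.7²]/(23+12−2) = 1144.19
t = (127 − 166)/√[1144.19·(1/23 + 1/12)] = -3.238
df = n₁ + n₂ − 2 = 33
p-value = P(T ≤ -3.238) ≈ 0.001
Since p ≈ 0.001 < α = 0.02, reject H0; the evidence is statistically significant.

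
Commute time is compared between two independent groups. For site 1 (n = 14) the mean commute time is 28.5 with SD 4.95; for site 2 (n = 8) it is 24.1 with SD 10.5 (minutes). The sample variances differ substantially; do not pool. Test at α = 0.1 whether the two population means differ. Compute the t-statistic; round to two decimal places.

1.12

Let group 1 = site 1, group 2 = site 2. H0: μ_1 = μ_2; H1: μ_1 ≠ μ_2 (Welch's two-sample t-test, two-sided).
t = (x̄_1 − x̄_2)/√(s_1²/n_1 + s_2²/n_2) = (28.5 − 24.1)/√(4.95²/14 + 10.5²/8) = 1.12
Welch–Satterthwaite df ≈ 8.81
Two-sided p-value ≈ 0.294
Since p ≈ 0.294 > α = 0.1, fail to reject H0; the data do not provide sufficient evidence against H0.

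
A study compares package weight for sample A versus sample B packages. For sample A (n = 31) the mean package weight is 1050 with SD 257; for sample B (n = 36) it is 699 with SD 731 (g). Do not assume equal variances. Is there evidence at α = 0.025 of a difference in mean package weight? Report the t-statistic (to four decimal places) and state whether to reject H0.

t = 2.6941; reject H0

Let group 1 = sample A, group 2 = sample B. H0: μ_1 = μ_2; H1: μ_1 ≠ μ_2 (Welch's two-sample t-test, two-sided).
t = (x̄_1 − x̄_2)/√(s_1²/n_1 + s_2²/n_2) = (1050 − 699)/√(257²/31 + 731²/36) = 2.6941
Welch–Satterthwaite df ≈ 44.69
Two-sided p-value ≈ 0.0099
Since p ≈ 0.0099 < α = 0.025, reject H0; the evidence is statistically significant.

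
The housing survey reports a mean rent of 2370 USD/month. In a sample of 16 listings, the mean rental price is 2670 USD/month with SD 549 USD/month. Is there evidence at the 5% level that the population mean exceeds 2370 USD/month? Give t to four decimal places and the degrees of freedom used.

t = 2.1858, df = 15

H0: μ = 2370; H1: μ > 2370 (one-sample t-test, right-tailed).
t = (x̄ − μ₀)/(s/√n) = (2670 − 2370)/(549/√16) = 2.1858
df = n − 1 = 15
p-value = P(T ≥ 2.1858) ≈ 0.0226
Since p ≈ 0.0226 < α = 0.05, reject H0; the evidence is statistically significant.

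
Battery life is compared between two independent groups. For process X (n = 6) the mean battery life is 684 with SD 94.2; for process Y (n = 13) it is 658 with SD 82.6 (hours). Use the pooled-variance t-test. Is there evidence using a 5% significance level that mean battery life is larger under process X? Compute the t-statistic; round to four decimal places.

Let group 1 = process X, group 2 = process Y. H0: μ_1 = μ_2; H1: μ_1 > μ_2 (two-sample pooled-variance t-test, right-tailed).
s_p² = [(6−1)·94.2² + (13−1)·82.6²]/(6+13−2) = 7425.96
t = (684 − 658)/√[7425.96·(1/6 + 1/13)] = 0.6113
df = n₁ + n₂ − 2 = 17
p-value = P(T ≥ 0.6113) ≈ 0.275
Since p ≈ 0.275 > α = 0.05, fail to reject H0; the data do not provide sufficient evidence against H0.

0.6113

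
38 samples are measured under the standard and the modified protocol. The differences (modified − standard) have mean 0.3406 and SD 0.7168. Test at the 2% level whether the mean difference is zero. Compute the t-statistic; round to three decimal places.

H0: μ_d = 0; H1: μ_d ≠ 0 (paired t-test on the differences, two-sided).
t = d̄/(s_d/√n) = 0.3406/(0.7168/√38) = 2.929
df = n − 1 = 37
Two-sided p-value ≈ 0.0058
Since p ≈ 0.0058 < α = 0.02, reject H0; the evidence is statistically significant.

2.929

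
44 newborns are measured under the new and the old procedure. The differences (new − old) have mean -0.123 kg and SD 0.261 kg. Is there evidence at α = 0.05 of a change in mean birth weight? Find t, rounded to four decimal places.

-3.1260

H0: μ_d = 0; H1: μ_d ≠ 0 (paired t-test on the differences, two-sided).
t = d̄/(s_d/√n) = -0.123/(0.261/√44) = -3.1260
df = n − 1 = 43
Two-sided p-value ≈ 0.0032
Since p ≈ 0.0032 < α = 0.05, reject H0; the evidence is statistically significant.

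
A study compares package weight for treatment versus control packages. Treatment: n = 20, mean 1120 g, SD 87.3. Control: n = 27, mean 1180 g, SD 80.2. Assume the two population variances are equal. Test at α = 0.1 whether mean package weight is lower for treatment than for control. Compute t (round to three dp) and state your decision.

t = -2.442; reject H0

Let group 1 = treatment, group 2 = control. H0: μ_1 = μ_2; H1: μ_1 < μ_2 (two-sample pooled-variance t-test, left-tailed).
s_p² = [(20−1)·87.3² + (27−1)·80.2²]/(20+27−2) = 6934.17
t = (1120 − 1180)/√[6934.17·(1/20 + 1/27)] = -2.442
df = n₁ + n₂ − 2 = 45
p-value = P(T ≤ -2.442) ≈ 0.009
Since p ≈ 0.009 < α = 0.1, reject H0; the data support H1.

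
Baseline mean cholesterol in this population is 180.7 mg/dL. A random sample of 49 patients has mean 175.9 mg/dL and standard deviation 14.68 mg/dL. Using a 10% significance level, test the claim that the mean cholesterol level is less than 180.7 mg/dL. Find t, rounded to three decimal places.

-2.289

H0: μ = 180.7; H1: μ < 180.7 (one-sample t-test, left-tailed).
t = (x̄ − μ₀)/(s/√n) = (175.9 − 180.7)/(14.68/√49) = -2.289
df = n − 1 = 48
p-value = P(T ≤ -2.289) ≈ 0.0133
Since p ≈ 0.0133 < α = 0.1, reject H0; the evidence is statistically significant.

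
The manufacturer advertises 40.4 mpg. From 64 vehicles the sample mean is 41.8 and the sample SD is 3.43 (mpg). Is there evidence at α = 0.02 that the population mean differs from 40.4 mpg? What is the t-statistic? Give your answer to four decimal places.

3.2653

H0: μ = 40.4; H1: μ ≠ 40.4 (one-sample t-test, two-sided).
t = (x̄ − μ₀)/(s/√n) = (41.8 − 40.4)/(3.43/√64) = 3.2653
df = n − 1 = 63
Two-sided p-value ≈ 0.002
Since p ≈ 0.002 < α = 0.02, reject H0; the data support H1.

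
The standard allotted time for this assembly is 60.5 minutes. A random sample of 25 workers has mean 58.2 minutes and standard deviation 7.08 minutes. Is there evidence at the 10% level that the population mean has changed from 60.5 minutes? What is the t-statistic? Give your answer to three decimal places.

-1.624

H0: μ = 60.5; H1: μ ≠ 60.5 (one-sample t-test, two-sided).
t = (x̄ − μ₀)/(s/√n) = (58.2 − 60.5)/(7.08/√25) = -1.624
df = n − 1 = 24
Two-sided p-value ≈ 0.117
Since p ≈ 0.117 > α = 0.1, fail to reject H0; the evidence is not statistically significant.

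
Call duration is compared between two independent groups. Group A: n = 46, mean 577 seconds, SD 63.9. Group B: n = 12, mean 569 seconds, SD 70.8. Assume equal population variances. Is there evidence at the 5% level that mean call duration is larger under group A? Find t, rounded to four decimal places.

Let group 1 = group A, group 2 = group B. H0: μ_1 = μ_2; H1: μ_1 > μ_2 (two-sample pooled-variance t-test, right-tailed).
s_p² = [(46−1)·63.9² + (12−1)·70.8²]/(46+12−2) = 4265.78
t = (577 − 569)/√[4265.78·(1/46 + 1/12)] = 0.3779
df = n₁ + n₂ − 2 = 56
p-value = P(T ≥ 0.3779) ≈ 0.3535
Since p ≈ 0.3535 > α = 0.05, fail to reject H0; the data do not provide sufficient evidence against H0.

0.3779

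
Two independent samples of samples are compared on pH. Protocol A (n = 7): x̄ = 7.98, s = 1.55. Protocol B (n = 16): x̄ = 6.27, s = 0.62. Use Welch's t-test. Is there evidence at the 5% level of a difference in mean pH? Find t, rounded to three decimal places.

Let group 1 = protocol A, group 2 = protocol B. H0: μ_1 = μ_2; H1: μ_1 ≠ μ_2 (Welch's two-sample t-test, two-sided).
t = (x̄_1 − x̄_2)/√(s_1²/n_1 + s_2²/n_2) = (7.98 − 6.27)/√(1.55²/7 + 0.62²/16) = 2.822
Welch–Satterthwaite df ≈ 6.86
Two-sided p-value ≈ 0.026
Since p ≈ 0.026 < α = 0.05, reject H0; the evidence is statistically significant.

2.822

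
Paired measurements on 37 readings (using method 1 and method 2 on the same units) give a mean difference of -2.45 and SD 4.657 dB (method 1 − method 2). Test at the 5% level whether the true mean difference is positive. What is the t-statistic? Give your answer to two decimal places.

-3.20

H0: μ_d = 0; H1: μ_d > 0 (paired t-test on the differences, right-tailed).
t = d̄/(s_d/√n) = -2.45/(4.657/√37) = -3.20
df = n − 1 = 36
p-value = P(T ≥ -3.20) ≈ 0.999
Since p ≈ 0.999 > α = 0.05, fail to reject H0; the evidence is not statistically significant.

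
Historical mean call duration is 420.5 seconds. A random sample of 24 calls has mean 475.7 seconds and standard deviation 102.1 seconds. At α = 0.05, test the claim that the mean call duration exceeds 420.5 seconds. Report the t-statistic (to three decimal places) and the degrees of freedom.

t = 2.649, df = 23

H0: μ = 420.5; H1: μ > 420.5 (one-sample t-test, right-tailed).
t = (x̄ − μ₀)/(s/√n) = (475.7 − 420.5)/(102.1/√24) = 2.649
df = n − 1 = 23
p-value = P(T ≥ 2.649) ≈ 0.0072
Since p ≈ 0.0072 < α = 0.05, reject H0; the evidence is statistically significant.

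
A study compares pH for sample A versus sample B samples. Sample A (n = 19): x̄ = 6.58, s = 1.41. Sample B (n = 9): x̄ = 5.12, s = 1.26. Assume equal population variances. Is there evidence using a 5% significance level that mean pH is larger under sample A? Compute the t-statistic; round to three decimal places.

Let group 1 = sample A, group 2 = sample B. H0: μ_1 = μ_2; H1: μ_1 > μ_2 (two-sample pooled-variance t-test, right-tailed).
s_p² = [(19−1)·1.41² + (9−1)·1.26²]/(19+9−2) = 1.86487
t = (6.58 − 5.12)/√[1.86487·(1/19 + 1/9)] = 2.642
df = n₁ + n₂ − 2 = 26
p-value = P(T ≥ 2.642) ≈ 0.0069
Since p ≈ 0.0069 < α = 0.05, reject H0; the data support H1.

2.642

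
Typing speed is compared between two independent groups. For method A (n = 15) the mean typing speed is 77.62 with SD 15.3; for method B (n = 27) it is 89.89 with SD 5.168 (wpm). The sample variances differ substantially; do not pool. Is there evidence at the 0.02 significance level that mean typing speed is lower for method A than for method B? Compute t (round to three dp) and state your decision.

Let group 1 = method A, group 2 = method B. H0: μ_1 = μ_2; H1: μ_1 < μ_2 (Welch's two-sample t-test, left-tailed).
t = (x̄_1 − x̄_2)/√(s_1²/n_1 + s_2²/n_2) = (77.62 − 89.89)/√(15.3²/15 + 5.168²/27) = -3.012
Welch–Satterthwaite df ≈ 15.80
p-value = P(T ≤ -3.012) ≈ 0.0042
Since p ≈ 0.0042 < α = 0.02, reject H0; the evidence is statistically significant.

t = -3.012; reject H0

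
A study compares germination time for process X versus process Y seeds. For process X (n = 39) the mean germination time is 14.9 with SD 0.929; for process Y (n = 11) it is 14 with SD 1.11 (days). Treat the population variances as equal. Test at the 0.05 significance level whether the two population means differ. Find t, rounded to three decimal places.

Let group 1 = process X, group 2 = process Y. H0: μ_1 = μ_2; H1: μ_1 ≠ μ_2 (two-sample pooled-variance t-test, two-sided).
s_p² = [(39−1)·0.929² + (11−1)·1.11²]/(39+11−2) = 0.939928
t = (14.9 − 14)/√[0.939928·(1/39 + 1/11)] = 2.719
df = n₁ + n₂ − 2 = 48
Two-sided p-value ≈ 0.0091
Since p ≈ 0.0091 < α = 0.05, reject H0; the data support H1.

2.719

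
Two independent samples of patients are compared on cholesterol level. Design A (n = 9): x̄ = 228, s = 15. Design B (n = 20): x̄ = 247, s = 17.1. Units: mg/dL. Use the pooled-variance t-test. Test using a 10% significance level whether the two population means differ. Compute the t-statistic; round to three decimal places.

Let group 1 = design A, group 2 = design B. H0: μ_1 = μ_2; H1: μ_1 ≠ μ_2 (two-sample pooled-variance t-test, two-sided).
s_p² = [(9−1)·15² + (20−1)·17.1²]/(9+20−2) = 272.437
t = (228 − 247)/√[272.437·(1/9 + 1/20)] = -2.868
df = n₁ + n₂ − 2 = 27
Two-sided p-value ≈ 0.0079
Since p ≈ 0.0079 < α = 0.1, reject H0; the evidence is statistically significant.

-2.868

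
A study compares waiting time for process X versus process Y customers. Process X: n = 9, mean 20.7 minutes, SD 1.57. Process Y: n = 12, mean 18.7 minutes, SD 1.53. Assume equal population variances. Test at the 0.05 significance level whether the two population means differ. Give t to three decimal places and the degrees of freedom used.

Let group 1 = process X, group 2 = process Y. H0: μ_1 = μ_2; H1: μ_1 ≠ μ_2 (two-sample pooled-variance t-test, two-sided).
s_p² = [(9−1)·1.57² + (12−1)·1.53²]/(9+12−2) = 2.39311
t = (20.7 − 18.7)/√[2.39311·(1/9 + 1/12)] = 2.932
df = n₁ + n₂ − 2 = 19
Two-sided p-value ≈ 0.009
Since p ≈ 0.009 < α = 0.05, reject H0; the data support H1.

t = 2.932, df = 19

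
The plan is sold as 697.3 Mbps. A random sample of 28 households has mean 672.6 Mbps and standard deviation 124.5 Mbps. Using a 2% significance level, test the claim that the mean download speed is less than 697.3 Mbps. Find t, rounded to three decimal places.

H0: μ = 697.3; H1: μ < 697.3 (one-sample t-test, left-tailed).
t = (x̄ − μ₀)/(s/√n) = (672.6 − 697.3)/(124.5/√28) = -1.050
df = n − 1 = 27
p-value = P(T ≤ -1.050) ≈ 0.1516
Since p ≈ 0.1516 > α = 0.02, fail to reject H0; the data do not provide sufficient evidence against H0.

-1.050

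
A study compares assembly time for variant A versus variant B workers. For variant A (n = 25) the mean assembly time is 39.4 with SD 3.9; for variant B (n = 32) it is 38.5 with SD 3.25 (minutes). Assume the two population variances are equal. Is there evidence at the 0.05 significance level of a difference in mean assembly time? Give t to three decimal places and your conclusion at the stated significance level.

t = 0.950; fail to reject H0

Let group 1 = variant A, group 2 = variant B. H0: μ_1 = μ_2; H1: μ_1 ≠ μ_2 (two-sample pooled-variance t-test, two-sided).
s_p² = [(25−1)·3.9² + (32−1)·3.25²]/(25+32−2) = 12.5905
t = (39.4 − 38.5)/√[12.5905·(1/25 + 1/32)] = 0.950
df = n₁ + n₂ − 2 = 55
Two-sided p-value ≈ 0.3462
Since p ≈ 0.3462 > α = 0.05, fail to reject H0; the evidence is not statistically significant.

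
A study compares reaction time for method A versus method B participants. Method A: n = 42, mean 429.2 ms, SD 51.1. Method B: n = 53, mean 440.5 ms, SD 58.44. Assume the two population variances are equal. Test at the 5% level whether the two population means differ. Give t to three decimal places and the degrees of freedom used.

Let group 1 = method A, group 2 = method B. H0: μ_1 = μ_2; H1: μ_1 ≠ μ_2 (two-sample pooled-variance t-test, two-sided).
s_p² = [(42−1)·51.1² + (53−1)·58.44²]/(42+53−2) = 3060.77
t = (429.2 − 440.5)/√[3060.77·(1/42 + 1/53)] = -0.989
df = n₁ + n₂ − 2 = 93
Two-sided p-value ≈ 0.325
Since p ≈ 0.325 > α = 0.05, fail to reject H0; the evidence is not statistically significant.

t = -0.989, df = 93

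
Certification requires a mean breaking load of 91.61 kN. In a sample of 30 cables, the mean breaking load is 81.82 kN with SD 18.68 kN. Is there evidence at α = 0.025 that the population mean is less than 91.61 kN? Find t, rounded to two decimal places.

H0: μ = 91.61; H1: μ < 91.61 (one-sample t-test, left-tailed).
t = (x̄ − μ₀)/(s/√n) = (81.82 − 91.61)/(18.68/√30) = -2.87
df = n − 1 = 29
p-value = P(T ≤ -2.87) ≈ 0.004
Since p ≈ 0.004 < α = 0.025, reject H0; the data support H1.

-2.87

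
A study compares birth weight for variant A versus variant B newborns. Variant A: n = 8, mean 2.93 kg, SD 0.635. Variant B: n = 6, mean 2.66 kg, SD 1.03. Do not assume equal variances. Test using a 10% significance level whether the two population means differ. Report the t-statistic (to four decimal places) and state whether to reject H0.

Let group 1 = variant A, group 2 = variant B. H0: μ_1 = μ_2; H1: μ_1 ≠ μ_2 (Welch's two-sample t-test, two-sided).
t = (x̄_1 − x̄_2)/√(s_1²/n_1 + s_2²/n_2) = (2.93 − 2.66)/√(0.635²/8 + 1.03²/6) = 0.5664
Welch–Satterthwaite df ≈ 7.80
Two-sided p-value ≈ 0.5870
Since p ≈ 0.5870 > α = 0.1, fail to reject H0; the data do not provide sufficient evidence against H0.

t = 0.5664; fail to reject H0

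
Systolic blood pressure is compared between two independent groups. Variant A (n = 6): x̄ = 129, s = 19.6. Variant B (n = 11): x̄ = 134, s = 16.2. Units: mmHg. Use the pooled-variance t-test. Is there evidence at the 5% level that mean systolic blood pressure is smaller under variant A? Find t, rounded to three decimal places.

-0.566

Let group 1 = variant A, group 2 = variant B. H0: μ_1 = μ_2; H1: μ_1 < μ_2 (two-sample pooled-variance t-test, left-tailed).
s_p² = [(6−1)·19.6² + (11−1)·16.2²]/(6+11−2) = 303.013
t = (129 − 134)/√[303.013·(1/6 + 1/11)] = -0.566
df = n₁ + n₂ − 2 = 15
p-value = P(T ≤ -0.566) ≈ 0.290
Since p ≈ 0.290 > α = 0.05, fail to reject H0; the evidence is not statistically significant.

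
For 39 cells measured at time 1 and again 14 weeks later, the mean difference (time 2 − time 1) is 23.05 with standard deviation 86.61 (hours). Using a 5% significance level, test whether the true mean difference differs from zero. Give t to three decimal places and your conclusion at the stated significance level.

H0: μ_d = 0; H1: μ_d ≠ 0 (paired t-test on the differences, two-sided).
t = d̄/(s_d/√n) = 23.05/(86.61/√39) = 1.662
df = n − 1 = 38
Two-sided p-value ≈ 0.105
Since p ≈ 0.105 > α = 0.05, fail to reject H0; the evidence is not statistically significant.

t = 1.662; fail to reject H0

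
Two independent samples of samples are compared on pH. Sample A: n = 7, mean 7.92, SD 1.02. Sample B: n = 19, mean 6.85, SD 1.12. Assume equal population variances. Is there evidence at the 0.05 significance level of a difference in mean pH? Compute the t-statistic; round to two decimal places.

2.21

Let group 1 = sample A, group 2 = sample B. H0: μ_1 = μ_2; H1: μ_1 ≠ μ_2 (two-sample pooled-variance t-test, two-sided).
s_p² = [(7−1)·1.02² + (19−1)·1.12²]/(7+19−2) = 1.2009
t = (7.92 − 6.85)/√[1.2009·(1/7 + 1/19)] = 2.21
df = n₁ + n₂ − 2 = 24
Two-sided p-value ≈ 0.0370
Since p ≈ 0.0370 < α = 0.05, reject H0; the evidence is statistically significant.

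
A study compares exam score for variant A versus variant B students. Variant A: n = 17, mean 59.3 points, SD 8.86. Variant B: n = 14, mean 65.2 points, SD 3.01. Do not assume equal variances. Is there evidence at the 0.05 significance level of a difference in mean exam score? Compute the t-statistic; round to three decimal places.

-2.571

Let group 1 = variant A, group 2 = variant B. H0: μ_1 = μ_2; H1: μ_1 ≠ μ_2 (Welch's two-sample t-test, two-sided).
t = (x̄_1 − x̄_2)/√(s_1²/n_1 + s_2²/n_2) = (59.3 − 65.2)/√(8.86²/17 + 3.01²/14) = -2.571
Welch–Satterthwaite df ≈ 20.31
Two-sided p-value ≈ 0.0181
Since p ≈ 0.0181 < α = 0.05, reject H0; the evidence is statistically significant.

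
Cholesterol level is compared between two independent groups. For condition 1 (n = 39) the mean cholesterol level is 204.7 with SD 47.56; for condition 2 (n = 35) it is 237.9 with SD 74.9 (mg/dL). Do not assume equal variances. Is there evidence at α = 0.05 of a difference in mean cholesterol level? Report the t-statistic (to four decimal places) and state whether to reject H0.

Let group 1 = condition 1, group 2 = condition 2. H0: μ_1 = μ_2; H1: μ_1 ≠ μ_2 (Welch's two-sample t-test, two-sided).
t = (x̄_1 − x̄_2)/√(s_1²/n_1 + s_2²/n_2) = (204.7 − 237.9)/√(47.56²/39 + 74.9²/35) = -2.2471
Welch–Satterthwaite df ≈ 56.44
Two-sided p-value ≈ 0.029
Since p ≈ 0.029 < α = 0.05, reject H0; the data support H1.

t = -2.2471; reject H0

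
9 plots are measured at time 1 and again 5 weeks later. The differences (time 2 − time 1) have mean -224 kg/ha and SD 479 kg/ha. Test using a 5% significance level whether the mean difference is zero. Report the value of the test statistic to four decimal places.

H0: μ_d = 0; H1: μ_d ≠ 0 (paired t-test on the differences, two-sided).
t = d̄/(s_d/√n) = -224/(479/√9) = -1.4029
df = n − 1 = 8
Two-sided p-value ≈ 0.1982
Since p ≈ 0.1982 > α = 0.05, fail to reject H0; the data do not provide sufficient evidence against H0.

-1.4029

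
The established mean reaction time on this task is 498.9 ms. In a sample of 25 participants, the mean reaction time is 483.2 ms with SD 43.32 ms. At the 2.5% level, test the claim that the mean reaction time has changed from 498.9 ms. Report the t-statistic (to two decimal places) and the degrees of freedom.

H0: μ = 498.9; H1: μ ≠ 498.9 (one-sample t-test, two-sided).
t = (x̄ − μ₀)/(s/√n) = (483.2 − 498.9)/(43.32/√25) = -1.81
df = n − 1 = 24
Two-sided p-value ≈ 0.0825
Since p ≈ 0.0825 > α = 0.025, fail to reject H0; the data do not provide sufficient evidence against H0.

t = -1.81, df = 24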